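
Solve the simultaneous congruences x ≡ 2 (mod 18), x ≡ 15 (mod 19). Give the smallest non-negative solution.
x ≡ 110 (mod 342); the representative in [0, 342) is 110

The moduli 18, 19 are pairwise coprime, so by the CRT there is a unique solution mod 18·19 = 342.
Solve by successive substitution. Start with x ≡ 2 (mod 18).
  Combine with x ≡ 15 (mod 19): write x = 2 + 18·t and require 2 + 18·t ≡ 15 (mod 19), i.e. 18·t ≡ 15 − 2 ≡ 13 (mod 19). Since 18^(−1) ≡ 18 (mod 19), t ≡ 18·13 ≡ 6 (mod 19). So x ≡ 2 + 18·6 = 110 (mod 342).
Unique solution in [0, 342): x = 110.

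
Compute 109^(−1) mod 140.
Apply the extended Euclidean algorithm to (140, 109), tracking rows (r, s, t) with s·140 + t·109 = r. Each division r_prev = q·r_cur + r_new produces the new row as (previous row) − q·(current row):
  row A: (140, 1, 0)   [1·140 + 0·109 = 140]
  row B: (109, 0, 1)   [0·140 + 1·109 = 109]
  140 = 1·109 + 31   → row C = row A − 1·row B = (31, 1, −1)   [check: 1·140 − 1·109 = 31]
  109 = 3·31 + 16   → row D = row B − 3·row C = (16, −3, 4)   [check: −3·140 + 4·109 = 16]
  31 = 1·16 + 15   → row E = row C − 1·row D = (15, 4, −5)   [check: 4·140 − 5·109 = 15]
  16 = 1·15 + 1   → row F = row D − 1·row E = (1, −7, 9)   [check: −7·140 + 9·109 = 1]
  15 = 15·1 + 0   → remainder 0, stop. gcd = 1 (last nonzero row F).
The gcd is 1, so 109 is invertible mod 140. The last nonzero row gives −7·140 + 9·109 = 1, so t = 9. So 109^(−1) ≡ 9 (mod 140). Verify: 109 · 9 = 981 ≡ 1 (mod 140). ✓

Final answer: 109^(−1) ≡ 9 (mod 140)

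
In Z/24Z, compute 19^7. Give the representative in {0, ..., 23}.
Use repeated squaring. Binary(7) = 111. Walk through the bits of the exponent 7 left-to-right: at each bit after the leading one, square the running value, then multiply by 19 if the bit is 1 (always reducing mod 24):
  bit 1 = 1 (leading): start with 19.
  bit 2 = 1: square 19^2 = 361 ≡ 1; bit is 1, so multiply 1·19 = 19 (mod 24).
  bit 3 = 1: square 19^2 = 361 ≡ 1; bit is 1, so multiply 1·19 = 19 (mod 24).
Final value: 19^7 ≡ 19 (mod 24).

Final answer: 19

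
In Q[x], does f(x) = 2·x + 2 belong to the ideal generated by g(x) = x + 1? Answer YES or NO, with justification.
In Q[x] the ideal (g) consists of all multiples of g, so f ∈ (g) iff g | f, i.e. iff the remainder of f on division by g is 0. Divide f by g (g is monic, so eliminate the leading term of the running remainder at each step):
  leading term 2·x: subtract (2)·g(x) = 2·x + 2, leaving 0
The remainder is 0, so f(x) = g(x) · h(x) with h(x) = 2. Hence g | f, i.e. f ∈ (g).

Final answer: YES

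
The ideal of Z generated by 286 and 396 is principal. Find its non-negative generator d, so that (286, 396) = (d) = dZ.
(286, 396) = (22); d = 22

In the PID Z, (a, b) is generated by gcd(a, b). Compute gcd(396, 286) with the extended Euclidean algorithm, tracking rows (r, s, t) with s·396 + t·286 = r:
  row A: (396, 1, 0)   [1·396 + 0·286 = 396]
  row B: (286, 0, 1)   [0·396 + 1·286 = 286]
  396 = 1·286 + 110   → row C = row A − 1·row B = (110, 1, −1)   [check: 1·396 − 1·286 = 110]
  286 = 2·110 + 66   → row D = row B − 2·row C = (66, −2, 3)   [check: −2·396 + 3·286 = 66]
  110 = 1·66 + 44   → row E = row C − 1·row D = (44, 3, −4)   [check: 3·396 − 4·286 = 44]
  66 = 1·44 + 22   → row F = row D − 1·row E = (22, −5, 7)   [check: −5·396 + 7·286 = 22]
  44 = 2·22 + 0   → remainder 0, stop. gcd = 22 (last nonzero row F).
So gcd(286, 396) = 22, with Bézout identity −5·396 + 7·286 = 22. Containment (⊇): the Bézout identity exhibits 22 as an element of (286, 396), giving (22) ⊆ (286, 396). Containment (⊆): since 22 | 286 and 22 | 396 (286 = 22·13, 396 = 22·18), every Z-linear combination of 286 and 396 is divisible by 22, so (286, 396) ⊆ (22). Therefore (286, 396) = (22), d = 22.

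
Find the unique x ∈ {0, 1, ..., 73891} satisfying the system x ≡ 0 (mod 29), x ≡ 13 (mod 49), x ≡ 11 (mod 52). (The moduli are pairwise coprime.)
The moduli 29, 49, 52 are pairwise coprime, so by the CRT there is a unique solution mod 29·49·52 = 73892.
Solve by successive substitution. Start with x ≡ 0 (mod 29).
  Combine with x ≡ 13 (mod 49): write x = 29·t and require 29·t ≡ 13 (mod 49). Since 29^(−1) ≡ 22 (mod 49), t ≡ 22·13 ≡ 41 (mod 49). So x ≡ 29·41 = 1189 (mod 1421).
  Combine with x ≡ 11 (mod 52): write x = 1189 + 1421·t and require 1189 + 1421·t ≡ 11 (mod 52), i.e. 1421·t ≡ 11 − 1189 ≡ 18 (mod 52). Since 1421^(−1) ≡ 49 (mod 52) (1421 ≡ 17 (mod 52)), t ≡ 49·18 ≡ 50 (mod 52). So x ≡ 1189 + 1421·50 = 72239 (mod 73892).
Unique solution in [0, 73892): x = 72239.

Final answer: x ≡ 72239 (mod 73892); the representative in [0, 73892) is 72239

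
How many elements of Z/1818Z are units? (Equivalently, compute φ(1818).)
An element a ∈ Z/1818Z is a unit iff gcd(a, 1818) = 1, so the number of units is φ(1818). φ is multiplicative, with φ(p^e) = p^e − p^(e−1). Factorise 1818 = 2 · 3^2 · 101. Then
  φ(1818) = (2 − 1) · (3^2 − 3^1) · (101 − 1) = 1 · 6 · 100 = 600.

Final answer: Z/1818Z has φ(1818) = 600 units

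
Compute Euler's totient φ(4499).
φ(4499) = 4080

φ is multiplicative, with φ(p^e) = p^e − p^(e−1). Factorise 4499 = 11 · 409. Then
  φ(4499) = (11 − 1) · (409 − 1) = 10 · 408 = 4080.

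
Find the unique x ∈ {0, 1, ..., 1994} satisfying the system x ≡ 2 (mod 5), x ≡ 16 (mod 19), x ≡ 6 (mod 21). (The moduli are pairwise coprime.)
The moduli 5, 19, 21 are pairwise coprime, so by the CRT there is a unique solution mod 5·19·21 = 1995.
Solve by successive substitution. Start with x ≡ 2 (mod 5).
  Combine with x ≡ 16 (mod 19): write x = 2 + 5·t and require 2 + 5·t ≡ 16 (mod 19), i.e. 5·t ≡ 16 − 2 ≡ 14 (mod 19). Since 5^(−1) ≡ 4 (mod 19), t ≡ 4·14 ≡ 18 (mod 19). So x ≡ 2 + 5·18 = 92 (mod 95).
  Combine with x ≡ 6 (mod 21): write x = 92 + 95·t and require 92 + 95·t ≡ 6 (mod 21), i.e. 95·t ≡ 6 − 92 ≡ 19 (mod 21). Since 95^(−1) ≡ 2 (mod 21) (95 ≡ 11 (mod 21)), t ≡ 2·19 ≡ 17 (mod 21). So x ≡ 92 + 95·17 = 1707 (mod 1995).
Unique solution in [0, 1995): x = 1707.

Final answer: x ≡ 1707 (mod 1995); the representative in [0, 1995) is 1707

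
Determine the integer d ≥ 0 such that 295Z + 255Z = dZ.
(295, 255) = (5); d = 5

In the PID Z, (a, b) is generated by gcd(a, b). Compute gcd(295, 255) with the extended Euclidean algorithm, tracking rows (r, s, t) with s·295 + t·255 = r:
  row A: (295, 1, 0)   [1·295 + 0·255 = 295]
  row B: (255, 0, 1)   [0·295 + 1·255 = 255]
  295 = 1·255 + 40   → row C = row A − 1·row B = (40, 1, −1)   [check: 1·295 − 1·255 = 40]
  255 = 6·40 + 15   → row D = row B − 6·row C = (15, −6, 7)   [check: −6·295 + 7·255 = 15]
  40 = 2·15 + 10   → row E = row C − 2·row D = (10, 13, −15)   [check: 13·295 − 15·255 = 10]
  15 = 1·10 + 5   → row F = row D − 1·row E = (5, −19, 22)   [check: −19·295 + 22·255 = 5]
  10 = 2·5 + 0   → remainder 0, stop. gcd = 5 (last nonzero row F).
So gcd(295, 255) = 5, with Bézout identity −19·295 + 22·255 = 5. Containment (⊇): the Bézout identity exhibits 5 as an element of (295, 255), giving (5) ⊆ (295, 255). Containment (⊆): since 5 | 295 and 5 | 255 (295 = 5·59, 255 = 5·51), every Z-linear combination of 295 and 255 is divisible by 5, so (295, 255) ⊆ (5). Therefore (295, 255) = (5), d = 5.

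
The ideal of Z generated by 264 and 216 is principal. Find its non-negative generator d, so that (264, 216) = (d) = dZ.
(264, 216) = (24); d = 24

In the PID Z, (a, b) is generated by gcd(a, b). Compute gcd(264, 216) with the extended Euclidean algorithm, tracking rows (r, s, t) with s·264 + t·216 = r:
  row A: (264, 1, 0)   [1·264 + 0·216 = 264]
  row B: (216, 0, 1)   [0·264 + 1·216 = 216]
  264 = 1·216 + 48   → row C = row A − 1·row B = (48, 1, −1)   [check: 1·264 − 1·216 = 48]
  216 = 4·48 + 24   → row D = row B − 4·row C = (24, −4, 5)   [check: −4·264 + 5·216 = 24]
  48 = 2·24 + 0   → remainder 0, stop. gcd = 24 (last nonzero row D).
So gcd(264, 216) = 24, with Bézout identity −4·264 + 5·216 = 24. Containment (⊇): the Bézout identity exhibits 24 as an element of (264, 216), giving (24) ⊆ (264, 216). Containment (⊆): since 24 | 264 and 24 | 216 (264 = 24·11, 216 = 24·9), every Z-linear combination of 264 and 216 is divisible by 24, so (264, 216) ⊆ (24). Therefore (264, 216) = (24), d = 24.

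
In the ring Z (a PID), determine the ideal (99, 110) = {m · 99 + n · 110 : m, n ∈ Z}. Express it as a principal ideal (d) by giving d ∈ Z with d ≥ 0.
In the PID Z, (a, b) is generated by gcd(a, b). Compute gcd(110, 99) with the extended Euclidean algorithm, tracking rows (r, s, t) with s·110 + t·99 = r:
  row A: (110, 1, 0)   [1·110 + 0·99 = 110]
  row B: (99, 0, 1)   [0·110 + 1·99 = 99]
  110 = 1·99 + 11   → row C = row A − 1·row B = (11, 1, −1)   [check: 1·110 − 1·99 = 11]
  99 = 9·11 + 0   → remainder 0, stop. gcd = 11 (last nonzero row C).
So gcd(99, 110) = 11, with Bézout identity 1·110 − 1·99 = 11. Containment (⊇): the Bézout identity exhibits 11 as an element of (99, 110), giving (11) ⊆ (99, 110). Containment (⊆): since 11 | 99 and 11 | 110 (99 = 11·9, 110 = 11·10), every Z-linear combination of 99 and 110 is divisible by 11, so (99, 110) ⊆ (11). Therefore (99, 110) = (11), d = 11.

Final answer: (99, 110) = (11); d = 11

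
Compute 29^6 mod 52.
Use repeated squaring. Binary(6) = 110. Walk through the bits of the exponent 6 left-to-right: at each bit after the leading one, square the running value, then multiply by 29 if the bit is 1 (always reducing mod 52):
  bit 1 = 1 (leading): start with 29.
  bit 2 = 1: square 29^2 = 841 ≡ 9; bit is 1, so multiply 9·29 = 261 ≡ 1 (mod 52).
  bit 3 = 0: square 1^2 = 1 (mod 52).
Final value: 29^6 ≡ 1 (mod 52).

Final answer: 1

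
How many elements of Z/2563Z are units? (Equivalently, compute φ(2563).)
An element a ∈ Z/2563Z is a unit iff gcd(a, 2563) = 1, so the number of units is φ(2563). φ is multiplicative, with φ(p^e) = p^e − p^(e−1). Factorise 2563 = 11 · 233. Then
  φ(2563) = (11 − 1) · (233 − 1) = 10 · 232 = 2320.

Final answer: Z/2563Z has φ(2563) = 2320 units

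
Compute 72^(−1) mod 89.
Apply the extended Euclidean algorithm to (89, 72), tracking rows (r, s, t) with s·89 + t·72 = r. Each division r_prev = q·r_cur + r_new produces the new row as (previous row) − q·(current row):
  row A: (89, 1, 0)   [1·89 + 0·72 = 89]
  row B: (72, 0, 1)   [0·89 + 1·72 = 72]
  89 = 1·72 + 17   → row C = row A − 1·row B = (17, 1, −1)   [check: 1·89 − 1·72 = 17]
  72 = 4·17 + 4   → row D = row B − 4·row C = (4, −4, 5)   [check: −4·89 + 5·72 = 4]
  17 = 4·4 + 1   → row E = row C − 4·row D = (1, 17, −21)   [check: 17·89 − 21·72 = 1]
  4 = 4·1 + 0   → remainder 0, stop. gcd = 1 (last nonzero row E).
The gcd is 1, so 72 is invertible mod 89. The last nonzero row gives 17·89 − 21·72 = 1, so t = −21. So 72^(−1) ≡ −21 ≡ 68 (mod 89). Verify: 72 · 68 = 4896 ≡ 1 (mod 89). ✓

Final answer: 72^(−1) ≡ 68 (mod 89)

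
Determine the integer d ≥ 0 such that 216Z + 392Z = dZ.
In the PID Z, (a, b) is generated by gcd(a, b). Compute gcd(392, 216) with the extended Euclidean algorithm, tracking rows (r, s, t) with s·392 + t·216 = r:
  row A: (392, 1, 0)   [1·392 + 0·216 = 392]
  row B: (216, 0, 1)   [0·392 + 1·216 = 216]
  392 = 1·216 + 176   → row C = row A − 1·row B = (176, 1, −1)   [check: 1·392 − 1·216 = 176]
  216 = 1·176 + 40   → row D = row B − 1·row C = (40, −1, 2)   [check: −1·392 + 2·216 = 40]
  176 = 4·40 + 16   → row E = row C − 4·row D = (16, 5, −9)   [check: 5·392 − 9·216 = 16]
  40 = 2·16 + 8   → row F = row D − 2·row E = (8, −11, 20)   [check: −11·392 + 20·216 = 8]
  16 = 2·8 + 0   → remainder 0, stop. gcd = 8 (last nonzero row F).
So gcd(216, 392) = 8, with Bézout identity −11·392 + 20·216 = 8. Containment (⊇): the Bézout identity exhibits 8 as an element of (216, 392), giving (8) ⊆ (216, 392). Containment (⊆): since 8 | 216 and 8 | 392 (216 = 8·27, 392 = 8·49), every Z-linear combination of 216 and 392 is divisible by 8, so (216, 392) ⊆ (8). Therefore (216, 392) = (8), d = 8.

Final answer: (216, 392) = (8); d = 8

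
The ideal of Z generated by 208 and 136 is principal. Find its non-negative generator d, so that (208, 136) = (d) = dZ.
(208, 136) = (8); d = 8

In the PID Z, (a, b) is generated by gcd(a, b). Compute gcd(208, 136) with the extended Euclidean algorithm, tracking rows (r, s, t) with s·208 + t·136 = r:
  row A: (208, 1, 0)   [1·208 + 0·136 = 208]
  row B: (136, 0, 1)   [0·208 + 1·136 = 136]
  208 = 1·136 + 72   → row C = row A − 1·row B = (72, 1, −1)   [check: 1·208 − 1·136 = 72]
  136 = 1·72 + 64   → row D = row B − 1·row C = (64, −1, 2)   [check: −1·208 + 2·136 = 64]
  72 = 1·64 + 8   → row E = row C − 1·row D = (8, 2, −3)   [check: 2·208 − 3·136 = 8]
  64 = 8·8 + 0   → remainder 0, stop. gcd = 8 (last nonzero row E).
So gcd(208, 136) = 8, with Bézout identity 2·208 − 3·136 = 8. Containment (⊇): the Bézout identity exhibits 8 as an element of (208, 136), giving (8) ⊆ (208, 136). Containment (⊆): since 8 | 208 and 8 | 136 (208 = 8·26, 136 = 8·17), every Z-linear combination of 208 and 136 is divisible by 8, so (208, 136) ⊆ (8). Therefore (208, 136) = (8), d = 8.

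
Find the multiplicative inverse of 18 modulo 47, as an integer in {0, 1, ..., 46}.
18^(−1) ≡ 34 (mod 47)

Apply the extended Euclidean algorithm to (47, 18), tracking rows (r, s, t) with s·47 + t·18 = r. Each division r_prev = q·r_cur + r_new produces the new row as (previous row) − q·(current row):
  row A: (47, 1, 0)   [1·47 + 0·18 = 47]
  row B: (18, 0, 1)   [0·47 + 1·18 = 18]
  47 = 2·18 + 11   → row C = row A − 2·row B = (11, 1, −2)   [check: 1·47 − 2·18 = 11]
  18 = 1·11 + 7   → row D = row B − 1·row C = (7, −1, 3)   [check: −1·47 + 3·18 = 7]
  11 = 1·7 + 4   → row E = row C − 1·row D = (4, 2, −5)   [check: 2·47 − 5·18 = 4]
  7 = 1·4 + 3   → row F = row D − 1·row E = (3, −3, 8)   [check: −3·47 + 8·18 = 3]
  4 = 1·3 + 1   → row G = row E − 1·row F = (1, 5, −13)   [check: 5·47 − 13·18 = 1]
  3 = 3·1 + 0   → remainder 0, stop. gcd = 1 (last nonzero row G).
The gcd is 1, so 18 is invertible mod 47. The last nonzero row gives 5·47 − 13·18 = 1, so t = −13. So 18^(−1) ≡ −13 ≡ 34 (mod 47). Verify: 18 · 34 = 612 ≡ 1 (mod 47). ✓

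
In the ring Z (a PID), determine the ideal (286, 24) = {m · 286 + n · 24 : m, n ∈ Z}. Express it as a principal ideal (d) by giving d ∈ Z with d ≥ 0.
In the PID Z, (a, b) is generated by gcd(a, b). Compute gcd(286, 24) with the extended Euclidean algorithm, tracking rows (r, s, t) with s·286 + t·24 = r:
  row A: (286, 1, 0)   [1·286 + 0·24 = 286]
  row B: (24, 0, 1)   [0·286 + 1·24 = 24]
  286 = 11·24 + 22   → row C = row A − 11·row B = (22, 1, −11)   [check: 1·286 − 11·24 = 22]
  24 = 1·22 + 2   → row D = row B − 1·row C = (2, −1, 12)   [check: −1·286 + 12·24 = 2]
  22 = 11·2 + 0   → remainder 0, stop. gcd = 2 (last nonzero row D).
So gcd(286, 24) = 2, with Bézout identity −1·286 + 12·24 = 2. Containment (⊇): the Bézout identity exhibits 2 as an element of (286, 24), giving (2) ⊆ (286, 24). Containment (⊆): since 2 | 286 and 2 | 24 (286 = 2·143, 24 = 2·12), every Z-linear combination of 286 and 24 is divisible by 2, so (286, 24) ⊆ (2). Therefore (286, 24) = (2), d = 2.

Final answer: (286, 24) = (2); d = 2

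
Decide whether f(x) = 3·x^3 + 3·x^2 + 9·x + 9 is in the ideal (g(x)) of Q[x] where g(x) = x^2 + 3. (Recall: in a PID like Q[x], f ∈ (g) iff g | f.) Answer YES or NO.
In Q[x] the ideal (g) consists of all multiples of g, so f ∈ (g) iff g | f, i.e. iff the remainder of f on division by g is 0. Divide f by g (g is monic, so eliminate the leading term of the running remainder at each step):
  leading term 3·x^3: subtract (3·x)·g(x) = 3·x^3 + 9·x, leaving 3·x^2 + 9
  leading term 3·x^2: subtract (3)·g(x) = 3·x^2 + 9, leaving 0
The remainder is 0, so f(x) = g(x) · h(x) with h(x) = 3·x + 3. Hence g | f, i.e. f ∈ (g).

Final answer: YES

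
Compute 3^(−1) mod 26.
3^(−1) ≡ 9 (mod 26)

Apply the extended Euclidean algorithm to (26, 3), tracking rows (r, s, t) with s·26 + t·3 = r. Each division r_prev = q·r_cur + r_new produces the new row as (previous row) − q·(current row):
  row A: (26, 1, 0)   [1·26 + 0·3 = 26]
  row B: (3, 0, 1)   [0·26 + 1·3 = 3]
  26 = 8·3 + 2   → row C = row A − 8·row B = (2, 1, −8)   [check: 1·26 − 8·3 = 2]
  3 = 1·2 + 1   → row D = row B − 1·row C = (1, −1, 9)   [check: −1·26 + 9·3 = 1]
  2 = 2·1 + 0   → remainder 0, stop. gcd = 1 (last nonzero row D).
The gcd is 1, so 3 is invertible mod 26. The last nonzero row gives −1·26 + 9·3 = 1, so t = 9. So 3^(−1) ≡ 9 (mod 26). Verify: 3 · 9 = 27 ≡ 1 (mod 26). ✓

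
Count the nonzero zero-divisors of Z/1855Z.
In Z/1855Z each nonzero element is either a unit (gcd with 1855 is 1) or a zero-divisor (gcd > 1). The number of units is φ(1855): factorise 1855 = 5 · 7 · 53, so φ(1855) = (5 − 1) · (7 − 1) · (53 − 1) = 4 · 6 · 52 = 1248. The nonzero elements number 1855 − 1 = 1854. Hence the nonzero zero-divisors number 1854 − 1248 = 606.

Final answer: Z/1855Z has 606 nonzero zero-divisors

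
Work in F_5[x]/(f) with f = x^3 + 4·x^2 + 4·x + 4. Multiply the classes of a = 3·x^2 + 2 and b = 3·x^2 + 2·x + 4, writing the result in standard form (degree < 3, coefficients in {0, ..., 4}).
Multiply as integer polynomials: a · b = 9·x^4 + 6·x^3 + 18·x^2 + 4·x + 8. Reducing coefficients mod 5: a · b ≡ 4·x^4 + x^3 + 3·x^2 + 4·x + 3. Now divide by f(x) = x^3 + 4·x^2 + 4·x + 4 in F_5[x], eliminating the leading term at each step:
  leading term 4·x^4: subtract (4·x)·f(x) = 4·x^4 + x^3 + x^2 + x, leaving 2·x^2 + 3·x + 3 (coefficients mod 5)
The degree is now < 3, so this is the remainder. Hence a · b ≡ 2·x^2 + 3·x + 3 in F_5[x]/(f).

Final answer: a · b ≡ 2·x^2 + 3·x + 3 (mod f(x))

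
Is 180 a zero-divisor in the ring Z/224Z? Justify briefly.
YES

gcd(180, 224) = 4 > 1, so 180 is not a unit in Z/224Z. In Z/nZ every nonzero non-unit is a zero-divisor: explicitly, take b = 224/gcd = 56 ≠ 0 (mod 224); then 180·56 = 10080 = 45·224, i.e. 180·56 ≡ 0 (mod 224). So 180 is a zero-divisor.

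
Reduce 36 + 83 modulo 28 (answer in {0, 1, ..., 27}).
Reduce the summands first: 36 ≡ 8, 83 ≡ 27 (mod 28), so 36 + 83 ≡ 8 + 27 (mod 28). 8 + 27 = 35; 35 = 1·28 + 7, so (36 + 83) mod 28 = 7.

Final answer: 7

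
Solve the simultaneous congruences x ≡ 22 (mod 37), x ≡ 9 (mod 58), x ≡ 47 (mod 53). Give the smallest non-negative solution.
x ≡ 39797 (mod 113738); the representative in [0, 113738) is 39797

The moduli 37, 58, 53 are pairwise coprime, so by the CRT there is a unique solution mod 37·58·53 = 113738.
Solve by successive substitution. Start with x ≡ 22 (mod 37).
  Combine with x ≡ 9 (mod 58): write x = 22 + 37·t and require 22 + 37·t ≡ 9 (mod 58), i.e. 37·t ≡ 9 − 22 ≡ 45 (mod 58). Since 37^(−1) ≡ 11 (mod 58), t ≡ 11·45 ≡ 31 (mod 58). So x ≡ 22 + 37·31 = 1169 (mod 2146).
  Combine with x ≡ 47 (mod 53): write x = 1169 + 2146·t and require 1169 + 2146·t ≡ 47 (mod 53), i.e. 2146·t ≡ 47 − 1169 ≡ 44 (mod 53). Since 2146^(−1) ≡ 51 (mod 53) (2146 ≡ 26 (mod 53)), t ≡ 51·44 ≡ 18 (mod 53). So x ≡ 1169 + 2146·18 = 39797 (mod 113738).
Unique solution in [0, 113738): x = 39797.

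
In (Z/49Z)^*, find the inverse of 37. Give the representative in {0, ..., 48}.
37^(−1) ≡ 4 (mod 49)

Apply the extended Euclidean algorithm to (49, 37), tracking rows (r, s, t) with s·49 + t·37 = r. Each division r_prev = q·r_cur + r_new produces the new row as (previous row) − q·(current row):
  row A: (49, 1, 0)   [1·49 + 0·37 = 49]
  row B: (37, 0, 1)   [0·49 + 1·37 = 37]
  49 = 1·37 + 12   → row C = row A − 1·row B = (12, 1, −1)   [check: 1·49 − 1·37 = 12]
  37 = 3·12 + 1   → row D = row B − 3·row C = (1, −3, 4)   [check: −3·49 + 4·37 = 1]
  12 = 12·1 + 0   → remainder 0, stop. gcd = 1 (last nonzero row D).
The gcd is 1, so 37 is invertible mod 49. The last nonzero row gives −3·49 + 4·37 = 1, so t = 4. So 37^(−1) ≡ 4 (mod 49). Verify: 37 · 4 = 148 ≡ 1 (mod 49). ✓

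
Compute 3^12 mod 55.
Use repeated squaring. Binary(12) = 1100. Walk through the bits of the exponent 12 left-to-right: at each bit after the leading one, square the running value, then multiply by 3 if the bit is 1 (always reducing mod 55):
  bit 1 = 1 (leading): start with 3.
  bit 2 = 1: square 3^2 = 9; bit is 1, so multiply 9·3 = 27 (mod 55).
  bit 3 = 0: square 27^2 = 729 ≡ 14 (mod 55).
  bit 4 = 0: square 14^2 = 196 ≡ 31 (mod 55).
Final value: 3^12 ≡ 31 (mod 55).

Final answer: 31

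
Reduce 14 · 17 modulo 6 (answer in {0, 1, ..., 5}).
Reduce the factors first: 14 ≡ 2, 17 ≡ 5 (mod 6), so 14 · 17 ≡ 2 · 5 (mod 6). 2 · 5 = 10. Dividing by 6: 10 = 1·6 + 4. So (14 · 17) mod 6 = 4.

Final answer: 4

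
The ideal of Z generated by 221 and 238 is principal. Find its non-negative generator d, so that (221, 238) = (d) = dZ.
In the PID Z, (a, b) is generated by gcd(a, b). Compute gcd(238, 221) with the extended Euclidean algorithm, tracking rows (r, s, t) with s·238 + t·221 = r:
  row A: (238, 1, 0)   [1·238 + 0·221 = 238]
  row B: (221, 0, 1)   [0·238 + 1·221 = 221]
  238 = 1·221 + 17   → row C = row A − 1·row B = (17, 1, −1)   [check: 1·238 − 1·221 = 17]
  221 = 13·17 + 0   → remainder 0, stop. gcd = 17 (last nonzero row C).
So gcd(221, 238) = 17, with Bézout identity 1·238 − 1·221 = 17. Containment (⊇): the Bézout identity exhibits 17 as an element of (221, 238), giving (17) ⊆ (221, 238). Containment (⊆): since 17 | 221 and 17 | 238 (221 = 17·13, 238 = 17·14), every Z-linear combination of 221 and 238 is divisible by 17, so (221, 238) ⊆ (17). Therefore (221, 238) = (17), d = 17.

Final answer: (221, 238) = (17); d = 17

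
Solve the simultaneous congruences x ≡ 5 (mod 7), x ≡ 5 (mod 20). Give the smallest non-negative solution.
The moduli 7, 20 are pairwise coprime, so by the CRT there is a unique solution mod 7·20 = 140.
Solve by successive substitution. Start with x ≡ 5 (mod 7).
  Combine with x ≡ 5 (mod 20): write x = 5 + 7·t and require 5 + 7·t ≡ 5 (mod 20), i.e. 7·t ≡ 5 − 5 ≡ 0 (mod 20). Since 7^(−1) ≡ 3 (mod 20), t ≡ 3·0 ≡ 0 (mod 20). So x ≡ 5 + 7·0 = 5 (mod 140).
Unique solution in [0, 140): x = 5.

Final answer: x ≡ 5 (mod 140); the representative in [0, 140) is 5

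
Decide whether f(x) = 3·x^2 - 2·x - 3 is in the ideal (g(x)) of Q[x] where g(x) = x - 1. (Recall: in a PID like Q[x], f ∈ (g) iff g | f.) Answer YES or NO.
In Q[x] the ideal (g) consists of all multiples of g, so f ∈ (g) iff g | f, i.e. iff the remainder of f on division by g is 0. Divide f by g (g is monic, so eliminate the leading term of the running remainder at each step):
  leading term 3·x^2: subtract (3·x)·g(x) = 3·x^2 - 3·x, leaving x - 3
  leading term x: subtract (1)·g(x) = x - 1, leaving -2
The remainder r(x) = -2 ≠ 0 (and deg r < deg g), so g ∤ f, i.e. f ∉ (g).

Final answer: NO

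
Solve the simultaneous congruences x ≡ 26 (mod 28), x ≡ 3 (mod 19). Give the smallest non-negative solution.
The moduli 28, 19 are pairwise coprime, so by the CRT there is a unique solution mod 28·19 = 532.
Solve by successive substitution. Start with x ≡ 26 (mod 28).
  Combine with x ≡ 3 (mod 19): write x = 26 + 28·t and require 26 + 28·t ≡ 3 (mod 19), i.e. 28·t ≡ 3 − 26 ≡ 15 (mod 19). Since 28^(−1) ≡ 17 (mod 19) (28 ≡ 9 (mod 19)), t ≡ 17·15 ≡ 8 (mod 19). So x ≡ 26 + 28·8 = 250 (mod 532).
Unique solution in [0, 532): x = 250.

Final answer: x ≡ 250 (mod 532); the representative in [0, 532) is 250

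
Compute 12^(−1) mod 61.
Apply the extended Euclidean algorithm to (61, 12), tracking rows (r, s, t) with s·61 + t·12 = r. Each division r_prev = q·r_cur + r_new produces the new row as (previous row) − q·(current row):
  row A: (61, 1, 0)   [1·61 + 0·12 = 61]
  row B: (12, 0, 1)   [0·61 + 1·12 = 12]
  61 = 5·12 + 1   → row C = row A − 5·row B = (1, 1, −5)   [check: 1·61 − 5·12 = 1]
  12 = 12·1 + 0   → remainder 0, stop. gcd = 1 (last nonzero row C).
The gcd is 1, so 12 is invertible mod 61. The last nonzero row gives 1·61 − 5·12 = 1, so t = −5. So 12^(−1) ≡ −5 ≡ 56 (mod 61). Verify: 12 · 56 = 672 ≡ 1 (mod 61). ✓

Final answer: 12^(−1) ≡ 56 (mod 61)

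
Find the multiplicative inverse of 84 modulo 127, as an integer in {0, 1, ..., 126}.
84^(−1) ≡ 62 (mod 127)

Apply the extended Euclidean algorithm to (127, 84), tracking rows (r, s, t) with s·127 + t·84 = r. Each division r_prev = q·r_cur + r_new produces the new row as (previous row) − q·(current row):
  row A: (127, 1, 0)   [1·127 + 0·84 = 127]
  row B: (84, 0, 1)   [0·127 + 1·84 = 84]
  127 = 1·84 + 43   → row C = row A − 1·row B = (43, 1, −1)   [check: 1·127 − 1·84 = 43]
  84 = 1·43 + 41   → row D = row B − 1·row C = (41, −1, 2)   [check: −1·127 + 2·84 = 41]
  43 = 1·41 + 2   → row E = row C − 1·row D = (2, 2, −3)   [check: 2·127 − 3·84 = 2]
  41 = 20·2 + 1   → row F = row D − 20·row E = (1, −41, 62)   [check: −41·127 + 62·84 = 1]
  2 = 2·1 + 0   → remainder 0, stop. gcd = 1 (last nonzero row F).
The gcd is 1, so 84 is invertible mod 127. The last nonzero row gives −41·127 + 62·84 = 1, so t = 62. So 84^(−1) ≡ 62 (mod 127). Verify: 84 · 62 = 5208 ≡ 1 (mod 127). ✓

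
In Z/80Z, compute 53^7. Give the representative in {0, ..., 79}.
Use repeated squaring. Binary(7) = 111. Walk through the bits of the exponent 7 left-to-right: at each bit after the leading one, square the running value, then multiply by 53 if the bit is 1 (always reducing mod 80):
  bit 1 = 1 (leading): start with 53.
  bit 2 = 1: square 53^2 = 2809 ≡ 9; bit is 1, so multiply 9·53 = 477 ≡ 77 (mod 80).
  bit 3 = 1: square 77^2 = 5929 ≡ 9; bit is 1, so multiply 9·53 = 477 ≡ 77 (mod 80).
Final value: 53^7 ≡ 77 (mod 80).

Final answer: 77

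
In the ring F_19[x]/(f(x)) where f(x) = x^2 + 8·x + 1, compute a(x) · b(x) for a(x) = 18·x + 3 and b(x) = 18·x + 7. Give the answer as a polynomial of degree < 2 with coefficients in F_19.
a · b ≡ x + 1 (mod f(x))

Multiply as integer polynomials: a · b = 324·x^2 + 180·x + 21. Reducing coefficients mod 19: a · b ≡ x^2 + 9·x + 2. Now divide by f(x) = x^2 + 8·x + 1 in F_19[x], eliminating the leading term at each step:
  leading term x^2: subtract (1)·f(x) = x^2 + 8·x + 1, leaving x + 1 (coefficients mod 19)
The degree is now < 2, so this is the remainder. Hence a · b ≡ x + 1 in F_19[x]/(f).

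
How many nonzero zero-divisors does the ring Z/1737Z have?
In Z/1737Z each nonzero element is either a unit (gcd with 1737 is 1) or a zero-divisor (gcd > 1). The number of units is φ(1737): factorise 1737 = 3^2 · 193, so φ(1737) = (3^2 − 3^1) · (193 − 1) = 6 · 192 = 1152. The nonzero elements number 1737 − 1 = 1736. Hence the nonzero zero-divisors number 1736 − 1152 = 584.

Final answer: Z/1737Z has 584 nonzero zero-divisors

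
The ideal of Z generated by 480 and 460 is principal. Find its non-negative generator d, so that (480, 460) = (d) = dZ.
In the PID Z, (a, b) is generated by gcd(a, b). Compute gcd(480, 460) with the extended Euclidean algorithm, tracking rows (r, s, t) with s·480 + t·460 = r:
  row A: (480, 1, 0)   [1·480 + 0·460 = 480]
  row B: (460, 0, 1)   [0·480 + 1·460 = 460]
  480 = 1·460 + 20   → row C = row A − 1·row B = (20, 1, −1)   [check: 1·480 − 1·460 = 20]
  460 = 23·20 + 0   → remainder 0, stop. gcd = 20 (last nonzero row C).
So gcd(480, 460) = 20, with Bézout identity 1·480 − 1·460 = 20. Containment (⊇): the Bézout identity exhibits 20 as an element of (480, 460), giving (20) ⊆ (480, 460). Containment (⊆): since 20 | 480 and 20 | 460 (480 = 20·24, 460 = 20·23), every Z-linear combination of 480 and 460 is divisible by 20, so (480, 460) ⊆ (20). Therefore (480, 460) = (20), d = 20.

Final answer: (480, 460) = (20); d = 20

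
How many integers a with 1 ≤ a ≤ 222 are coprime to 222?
72

The number of a ∈ {1, ..., 222} with gcd(a, 222) = 1 is by definition Euler's totient φ(222). φ is multiplicative, with φ(p^e) = p^e − p^(e−1). Factorise 222 = 2 · 3 · 37. Then
  φ(222) = (2 − 1) · (3 − 1) · (37 − 1) = 1 · 2 · 36 = 72.
So there are 72 such integers.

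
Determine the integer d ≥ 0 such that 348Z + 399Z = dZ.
In the PID Z, (a, b) is generated by gcd(a, b). Compute gcd(399, 348) with the extended Euclidean algorithm, tracking rows (r, s, t) with s·399 + t·348 = r:
  row A: (399, 1, 0)   [1·399 + 0·348 = 399]
  row B: (348, 0, 1)   [0·399 + 1·348 = 348]
  399 = 1·348 + 51   → row C = row A − 1·row B = (51, 1, −1)   [check: 1·399 − 1·348 = 51]
  348 = 6·51 + 42   → row D = row B − 6·row C = (42, −6, 7)   [check: −6·399 + 7·348 = 42]
  51 = 1·42 + 9   → row E = row C − 1·row D = (9, 7, −8)   [check: 7·399 − 8·348 = 9]
  42 = 4·9 + 6   → row F = row D − 4·row E = (6, −34, 39)   [check: −34·399 + 39·348 = 6]
  9 = 1·6 + 3   → row G = row E − 1·row F = (3, 41, −47)   [check: 41·399 − 47·348 = 3]
  6 = 2·3 + 0   → remainder 0, stop. gcd = 3 (last nonzero row G).
So gcd(348, 399) = 3, with Bézout identity 41·399 − 47·348 = 3. Containment (⊇): the Bézout identity exhibits 3 as an element of (348, 399), giving (3) ⊆ (348, 399). Containment (⊆): since 3 | 348 and 3 | 399 (348 = 3·116, 399 = 3·133), every Z-linear combination of 348 and 399 is divisible by 3, so (348, 399) ⊆ (3). Therefore (348, 399) = (3), d = 3.

Final answer: (348, 399) = (3); d = 3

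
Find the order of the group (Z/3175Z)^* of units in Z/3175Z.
|(Z/3175Z)^*| = 2520

(Z/3175Z)^* consists of the classes a with gcd(a, 3175) = 1, so its order is φ(3175). φ is multiplicative, with φ(p^e) = p^e − p^(e−1). Factorise 3175 = 5^2 · 127. Then
  φ(3175) = (5^2 − 5^1) · (127 − 1) = 20 · 126 = 2520.
Thus |(Z/3175Z)^*| = 2520.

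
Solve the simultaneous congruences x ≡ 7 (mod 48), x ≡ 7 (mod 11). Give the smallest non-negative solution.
The moduli 48, 11 are pairwise coprime, so by the CRT there is a unique solution mod 48·11 = 528.
Solve by successive substitution. Start with x ≡ 7 (mod 48).
  Combine with x ≡ 7 (mod 11): write x = 7 + 48·t and require 7 + 48·t ≡ 7 (mod 11), i.e. 48·t ≡ 7 − 7 ≡ 0 (mod 11). Since 48^(−1) ≡ 3 (mod 11) (48 ≡ 4 (mod 11)), t ≡ 3·0 ≡ 0 (mod 11). So x ≡ 7 + 48·0 = 7 (mod 528).
Unique solution in [0, 528): x = 7.

Final answer: x ≡ 7 (mod 528); the representative in [0, 528) is 7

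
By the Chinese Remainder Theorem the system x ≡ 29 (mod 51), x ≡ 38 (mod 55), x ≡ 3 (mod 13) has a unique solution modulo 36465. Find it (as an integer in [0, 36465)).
The moduli 51, 55, 13 are pairwise coprime, so by the CRT there is a unique solution mod 51·55·13 = 36465.
Solve by successive substitution. Start with x ≡ 29 (mod 51).
  Combine with x ≡ 38 (mod 55): write x = 29 + 51·t and require 29 + 51·t ≡ 38 (mod 55), i.e. 51·t ≡ 38 − 29 ≡ 9 (mod 55). Since 51^(−1) ≡ 41 (mod 55), t ≡ 41·9 ≡ 39 (mod 55). So x ≡ 29 + 51·39 = 2018 (mod 2805).
  Combine with x ≡ 3 (mod 13): write x = 2018 + 2805·t and require 2018 + 2805·t ≡ 3 (mod 13), i.e. 2805·t ≡ 3 − 2018 ≡ 0 (mod 13). Since 2805^(−1) ≡ 4 (mod 13) (2805 ≡ 10 (mod 13)), t ≡ 4·0 ≡ 0 (mod 13). So x ≡ 2018 + 2805·0 = 2018 (mod 36465).
Unique solution in [0, 36465): x = 2018.

Final answer: x ≡ 2018 (mod 36465); the representative in [0, 36465) is 2018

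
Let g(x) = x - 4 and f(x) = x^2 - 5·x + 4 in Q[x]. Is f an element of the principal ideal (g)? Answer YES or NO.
In Q[x] the ideal (g) consists of all multiples of g, so f ∈ (g) iff g | f, i.e. iff the remainder of f on division by g is 0. Divide f by g (g is monic, so eliminate the leading term of the running remainder at each step):
  leading term x^2: subtract (x)·g(x) = x^2 - 4·x, leaving 4 - x
  leading term -x: subtract (-1)·g(x) = 4 - x, leaving 0
The remainder is 0, so f(x) = g(x) · h(x) with h(x) = x - 1. Hence g | f, i.e. f ∈ (g).

Final answer: YES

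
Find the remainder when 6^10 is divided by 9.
Use repeated squaring. Binary(10) = 1010. Walk through the bits of the exponent 10 left-to-right: at each bit after the leading one, square the running value, then multiply by 6 if the bit is 1 (always reducing mod 9):
  bit 1 = 1 (leading): start with 6.
  bit 2 = 0: square 6^2 = 36 ≡ 0 (mod 9).
  bit 3 = 1: square 0^2 = 0; bit is 1, so multiply 0·6 = 0 (mod 9).
  bit 4 = 0: square 0^2 = 0 (mod 9).
Final value: 6^10 ≡ 0 (mod 9).

Final answer: 0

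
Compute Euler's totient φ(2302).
φ is multiplicative, with φ(p^e) = p^e − p^(e−1). Factorise 2302 = 2 · 1151. Then
  φ(2302) = (2 − 1) · (1151 − 1) = 1 · 1150 = 1150.

Final answer: φ(2302) = 1150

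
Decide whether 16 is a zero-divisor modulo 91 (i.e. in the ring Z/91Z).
gcd(16, 91) = 1, so 16 is a unit in Z/91Z (it has a multiplicative inverse). A unit cannot be a zero-divisor: if 16·b ≡ 0 then multiplying both sides by 16^(−1) gives b ≡ 0. So 16 is not a zero-divisor.

Final answer: NO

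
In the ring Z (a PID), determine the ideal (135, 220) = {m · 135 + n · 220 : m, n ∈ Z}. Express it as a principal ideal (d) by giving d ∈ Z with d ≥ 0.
In the PID Z, (a, b) is generated by gcd(a, b). Compute gcd(220, 135) with the extended Euclidean algorithm, tracking rows (r, s, t) with s·220 + t·135 = r:
  row A: (220, 1, 0)   [1·220 + 0·135 = 220]
  row B: (135, 0, 1)   [0·220 + 1·135 = 135]
  220 = 1·135 + 85   → row C = row A − 1·row B = (85, 1, −1)   [check: 1·220 − 1·135 = 85]
  135 = 1·85 + 50   → row D = row B − 1·row C = (50, −1, 2)   [check: −1·220 + 2·135 = 50]
  85 = 1·50 + 35   → row E = row C − 1·row D = (35, 2, −3)   [check: 2·220 − 3·135 = 35]
  50 = 1·35 + 15   → row F = row D − 1·row E = (15, −3, 5)   [check: −3·220 + 5·135 = 15]
  35 = 2·15 + 5   → row G = row E − 2·row F = (5, 8, −13)   [check: 8·220 − 13·135 = 5]
  15 = 3·5 + 0   → remainder 0, stop. gcd = 5 (last nonzero row G).
So gcd(135, 220) = 5, with Bézout identity 8·220 − 13·135 = 5. Containment (⊇): the Bézout identity exhibits 5 as an element of (135, 220), giving (5) ⊆ (135, 220). Containment (⊆): since 5 | 135 and 5 | 220 (135 = 5·27, 220 = 5·44), every Z-linear combination of 135 and 220 is divisible by 5, so (135, 220) ⊆ (5). Therefore (135, 220) = (5), d = 5.

Final answer: (135, 220) = (5); d = 5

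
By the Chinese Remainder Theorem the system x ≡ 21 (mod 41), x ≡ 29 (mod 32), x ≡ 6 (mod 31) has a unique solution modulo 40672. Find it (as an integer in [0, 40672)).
The moduli 41, 32, 31 are pairwise coprime, so by the CRT there is a unique solution mod 41·32·31 = 40672.
Solve by successive substitution. Start with x ≡ 21 (mod 41).
  Combine with x ≡ 29 (mod 32): write x = 21 + 41·t and require 21 + 41·t ≡ 29 (mod 32), i.e. 41·t ≡ 29 − 21 ≡ 8 (mod 32). Since 41^(−1) ≡ 25 (mod 32) (41 ≡ 9 (mod 32)), t ≡ 25·8 ≡ 8 (mod 32). So x ≡ 21 + 41·8 = 349 (mod 1312).
  Combine with x ≡ 6 (mod 31): write x = 349 + 1312·t and require 349 + 1312·t ≡ 6 (mod 31), i.e. 1312·t ≡ 6 − 349 ≡ 29 (mod 31). Since 1312^(−1) ≡ 28 (mod 31) (1312 ≡ 10 (mod 31)), t ≡ 28·29 ≡ 6 (mod 31). So x ≡ 349 + 1312·6 = 8221 (mod 40672).
Unique solution in [0, 40672): x = 8221.

Final answer: x ≡ 8221 (mod 40672); the representative in [0, 40672) is 8221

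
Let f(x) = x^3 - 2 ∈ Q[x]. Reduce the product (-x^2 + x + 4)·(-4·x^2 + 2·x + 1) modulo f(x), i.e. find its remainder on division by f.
a · b ≡ -15·x^2 + 17·x - 8 (mod f(x))

First multiply in Q[x] without reducing: a · b = 4·x^4 - 6·x^3 - 15·x^2 + 9·x + 4. Now divide by f(x) = x^3 - 2, eliminating the leading term at each step:
  leading term 4·x^4: subtract (4·x)·f(x) = 4·x^4 - 8·x, leaving -6·x^3 - 15·x^2 + 17·x + 4
  leading term -6·x^3: subtract (-6)·f(x) = 12 - 6·x^3, leaving -15·x^2 + 17·x - 8
The degree is now < 3, so this is the remainder. Hence a · b ≡ -15·x^2 + 17·x - 8 in Q[x]/(f).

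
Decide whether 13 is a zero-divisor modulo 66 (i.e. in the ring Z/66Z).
NO

gcd(13, 66) = 1, so 13 is a unit in Z/66Z (it has a multiplicative inverse). A unit cannot be a zero-divisor: if 13·b ≡ 0 then multiplying both sides by 13^(−1) gives b ≡ 0. So 13 is not a zero-divisor.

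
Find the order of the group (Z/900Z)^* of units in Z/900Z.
(Z/900Z)^* consists of the classes a with gcd(a, 900) = 1, so its order is φ(900). φ is multiplicative, with φ(p^e) = p^e − p^(e−1). Factorise 900 = 2^2 · 3^2 · 5^2. Then
  φ(900) = (2^2 − 2^1) · (3^2 − 3^1) · (5^2 − 5^1) = 2 · 6 · 20 = 240.
Thus |(Z/900Z)^*| = 240.

Final answer: |(Z/900Z)^*| = 240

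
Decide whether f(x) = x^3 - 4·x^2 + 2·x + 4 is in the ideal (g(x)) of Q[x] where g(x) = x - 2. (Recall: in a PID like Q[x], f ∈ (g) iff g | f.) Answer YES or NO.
In Q[x] the ideal (g) consists of all multiples of g, so f ∈ (g) iff g | f, i.e. iff the remainder of f on division by g is 0. Divide f by g (g is monic, so eliminate the leading term of the running remainder at each step):
  leading term x^3: subtract (x^2)·g(x) = x^3 - 2·x^2, leaving -2·x^2 + 2·x + 4
  leading term -2·x^2: subtract (-2·x)·g(x) = -2·x^2 + 4·x, leaving 4 - 2·x
  leading term -2·x: subtract (-2)·g(x) = 4 - 2·x, leaving 0
The remainder is 0, so f(x) = g(x) · h(x) with h(x) = x^2 - 2·x - 2. Hence g | f, i.e. f ∈ (g).

Final answer: YES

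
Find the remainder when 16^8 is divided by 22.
Use repeated squaring. Binary(8) = 1000. Walk through the bits of the exponent 8 left-to-right: at each bit after the leading one, square the running value, then multiply by 16 if the bit is 1 (always reducing mod 22):
  bit 1 = 1 (leading): start with 16.
  bit 2 = 0: square 16^2 = 256 ≡ 14 (mod 22).
  bit 3 = 0: square 14^2 = 196 ≡ 20 (mod 22).
  bit 4 = 0: square 20^2 = 400 ≡ 4 (mod 22).
Final value: 16^8 ≡ 4 (mod 22).

Final answer: 4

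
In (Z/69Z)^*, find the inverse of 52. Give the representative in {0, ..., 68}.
Apply the extended Euclidean algorithm to (69, 52), tracking rows (r, s, t) with s·69 + t·52 = r. Each division r_prev = q·r_cur + r_new produces the new row as (previous row) − q·(current row):
  row A: (69, 1, 0)   [1·69 + 0·52 = 69]
  row B: (52, 0, 1)   [0·69 + 1·52 = 52]
  69 = 1·52 + 17   → row C = row A − 1·row B = (17, 1, −1)   [check: 1·69 − 1·52 = 17]
  52 = 3·17 + 1   → row D = row B − 3·row C = (1, −3, 4)   [check: −3·69 + 4·52 = 1]
  17 = 17·1 + 0   → remainder 0, stop. gcd = 1 (last nonzero row D).
The gcd is 1, so 52 is invertible mod 69. The last nonzero row gives −3·69 + 4·52 = 1, so t = 4. So 52^(−1) ≡ 4 (mod 69). Verify: 52 · 4 = 208 ≡ 1 (mod 69). ✓

Final answer: 52^(−1) ≡ 4 (mod 69)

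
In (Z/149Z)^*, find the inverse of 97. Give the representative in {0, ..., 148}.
Apply the extended Euclidean algorithm to (149, 97), tracking rows (r, s, t) with s·149 + t·97 = r. Each division r_prev = q·r_cur + r_new produces the new row as (previous row) − q·(current row):
  row A: (149, 1, 0)   [1·149 + 0·97 = 149]
  row B: (97, 0, 1)   [0·149 + 1·97 = 97]
  149 = 1·97 + 52   → row C = row A − 1·row B = (52, 1, −1)   [check: 1·149 − 1·97 = 52]
  97 = 1·52 + 45   → row D = row B − 1·row C = (45, −1, 2)   [check: −1·149 + 2·97 = 45]
  52 = 1·45 + 7   → row E = row C − 1·row D = (7, 2, −3)   [check: 2·149 − 3·97 = 7]
  45 = 6·7 + 3   → row F = row D − 6·row E = (3, −13, 20)   [check: −13·149 + 20·97 = 3]
  7 = 2·3 + 1   → row G = row E − 2·row F = (1, 28, −43)   [check: 28·149 − 43·97 = 1]
  3 = 3·1 + 0   → remainder 0, stop. gcd = 1 (last nonzero row G).
The gcd is 1, so 97 is invertible mod 149. The last nonzero row gives 28·149 − 43·97 = 1, so t = −43. So 97^(−1) ≡ −43 ≡ 106 (mod 149). Verify: 97 · 106 = 10282 ≡ 1 (mod 149). ✓

Final answer: 97^(−1) ≡ 106 (mod 149)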